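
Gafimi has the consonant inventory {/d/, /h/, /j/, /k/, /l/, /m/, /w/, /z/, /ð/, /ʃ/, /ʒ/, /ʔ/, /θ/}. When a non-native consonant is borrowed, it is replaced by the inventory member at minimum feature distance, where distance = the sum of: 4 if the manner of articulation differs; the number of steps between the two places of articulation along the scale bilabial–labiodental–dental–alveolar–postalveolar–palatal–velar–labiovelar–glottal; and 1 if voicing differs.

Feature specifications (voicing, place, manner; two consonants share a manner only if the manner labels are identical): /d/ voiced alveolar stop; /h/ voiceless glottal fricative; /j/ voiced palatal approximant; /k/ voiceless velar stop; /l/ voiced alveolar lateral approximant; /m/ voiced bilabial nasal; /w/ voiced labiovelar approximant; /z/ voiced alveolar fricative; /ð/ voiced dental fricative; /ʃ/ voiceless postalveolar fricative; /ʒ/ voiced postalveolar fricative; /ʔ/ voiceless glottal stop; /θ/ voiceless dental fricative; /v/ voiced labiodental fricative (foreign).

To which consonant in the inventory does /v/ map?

ð

/ð/ is closest: same manner (fricative), place distance 1 (labiodental→dental), same voicing; total 1. Next closest is /z/ at distance 2.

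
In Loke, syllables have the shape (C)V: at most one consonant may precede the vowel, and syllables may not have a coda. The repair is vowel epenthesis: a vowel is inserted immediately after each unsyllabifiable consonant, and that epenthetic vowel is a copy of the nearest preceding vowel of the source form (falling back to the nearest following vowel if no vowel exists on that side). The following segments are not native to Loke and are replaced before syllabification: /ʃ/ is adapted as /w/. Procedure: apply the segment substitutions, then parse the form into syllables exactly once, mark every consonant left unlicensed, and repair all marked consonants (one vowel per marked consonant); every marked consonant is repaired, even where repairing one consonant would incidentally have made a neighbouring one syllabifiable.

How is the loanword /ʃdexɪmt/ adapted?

Substitution: /ʃ/ → /w/, giving /wdexɪmt/.
Syllabifying with onset maximization leaves /w/, /m/, /t/ stranded (no codas are permitted; onsets are limited to one consonant).
Each unlicensed consonant becomes the onset of a new syllable: /w/ → /we/, /m/ → /mɪ/, /t/ → /tɪ/.

wedexɪmɪtɪ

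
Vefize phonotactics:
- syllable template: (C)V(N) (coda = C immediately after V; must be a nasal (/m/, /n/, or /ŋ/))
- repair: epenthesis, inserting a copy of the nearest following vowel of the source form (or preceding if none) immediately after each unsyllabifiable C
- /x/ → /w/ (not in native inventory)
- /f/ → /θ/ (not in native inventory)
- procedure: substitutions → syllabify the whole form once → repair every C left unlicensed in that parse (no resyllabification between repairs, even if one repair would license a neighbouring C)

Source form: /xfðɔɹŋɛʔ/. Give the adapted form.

wɔθɔðɔɹɛŋɛʔɛ

Substitution: /x/ → /w/, /f/ → /θ/, giving /wθðɔɹŋɛʔ/.
Syllabifying with onset maximization leaves /w/, /θ/, /ɹ/, /ʔ/ stranded (only a nasal (/m/, /n/, or /ŋ/) is licensed in coda position; onsets are limited to one consonant).
Inserting the epenthetic vowel yields /w/ → /wɔ/, /θ/ → /θɔ/, /ɹ/ → /ɹɛ/, /ʔ/ → /ʔɛ/.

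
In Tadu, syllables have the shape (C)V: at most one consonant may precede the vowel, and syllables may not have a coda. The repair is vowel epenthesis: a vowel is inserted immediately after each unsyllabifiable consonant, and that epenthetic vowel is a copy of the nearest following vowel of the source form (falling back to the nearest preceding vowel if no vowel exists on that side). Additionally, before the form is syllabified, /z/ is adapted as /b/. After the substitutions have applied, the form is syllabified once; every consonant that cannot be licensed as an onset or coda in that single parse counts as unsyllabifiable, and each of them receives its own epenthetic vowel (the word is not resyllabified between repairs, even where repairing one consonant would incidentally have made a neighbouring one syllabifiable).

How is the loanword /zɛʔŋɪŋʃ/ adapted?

Substitution: /z/ → /b/, giving /bɛʔŋɪŋʃ/.
The consonants /ʔ/, /ŋ/, /ʃ/ cannot be parsed into a legal (C)V syllable (no codas are permitted; onsets are limited to one consonant).
Each unlicensed consonant becomes the onset of a new syllable: /ʔ/ → /ʔɪ/, /ŋ/ → /ŋɪ/, /ʃ/ → /ʃɪ/.

bɛʔɪŋɪŋɪʃɪ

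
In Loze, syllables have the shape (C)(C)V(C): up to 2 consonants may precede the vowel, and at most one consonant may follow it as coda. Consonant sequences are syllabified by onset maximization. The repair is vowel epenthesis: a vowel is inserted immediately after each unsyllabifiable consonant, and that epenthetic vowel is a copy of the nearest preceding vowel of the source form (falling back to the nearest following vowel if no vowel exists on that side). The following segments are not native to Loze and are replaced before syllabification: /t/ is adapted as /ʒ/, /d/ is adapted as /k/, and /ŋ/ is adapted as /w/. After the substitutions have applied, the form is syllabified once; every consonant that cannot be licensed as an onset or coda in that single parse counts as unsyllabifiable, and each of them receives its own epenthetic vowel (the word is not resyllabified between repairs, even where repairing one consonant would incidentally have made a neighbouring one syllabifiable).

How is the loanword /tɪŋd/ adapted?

Substitution: /t/ → /ʒ/, /ŋ/ → /w/, /d/ → /k/, giving /ʒɪwk/.
The consonants /k/ cannot be parsed into a legal (C)(C)V(C) syllable (at most one coda consonant is licensed; onsets may contain at most 2 consonants).
Inserting the epenthetic vowel yields /k/ → /kɪ/.

ʒɪwkɪ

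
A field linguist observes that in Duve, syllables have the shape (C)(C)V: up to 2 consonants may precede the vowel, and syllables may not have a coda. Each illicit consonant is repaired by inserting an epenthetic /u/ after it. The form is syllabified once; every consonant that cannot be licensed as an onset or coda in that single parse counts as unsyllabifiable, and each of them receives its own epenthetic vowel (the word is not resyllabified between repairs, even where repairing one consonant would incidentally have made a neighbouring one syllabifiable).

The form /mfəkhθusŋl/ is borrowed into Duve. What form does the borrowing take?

The consonants /k/, /s/, /ŋ/, /l/ cannot be parsed into a legal (C)(C)V syllable (no codas are permitted; onsets may contain at most 2 consonants).
Epenthesis after each stranded consonant: /k/ → /ku/, /s/ → /su/, /ŋ/ → /ŋu/, /l/ → /lu/.

mfəkuhθusuŋulu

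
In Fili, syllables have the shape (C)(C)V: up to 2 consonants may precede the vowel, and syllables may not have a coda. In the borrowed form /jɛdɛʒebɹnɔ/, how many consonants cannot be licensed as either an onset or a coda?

1

Under (C)(C)V, the unsyllabifiable consonants are /b/ (no codas are permitted; onsets may contain at most 2 consonants).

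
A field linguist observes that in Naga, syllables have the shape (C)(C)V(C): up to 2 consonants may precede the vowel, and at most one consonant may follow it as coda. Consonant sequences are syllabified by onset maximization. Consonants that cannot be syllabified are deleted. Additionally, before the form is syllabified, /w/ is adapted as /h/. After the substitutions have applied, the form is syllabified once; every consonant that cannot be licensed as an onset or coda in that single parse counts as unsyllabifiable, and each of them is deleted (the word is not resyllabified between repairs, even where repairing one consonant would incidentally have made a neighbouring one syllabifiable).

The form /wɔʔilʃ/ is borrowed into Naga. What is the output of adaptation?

Substitution: /w/ → /h/, giving /hɔʔilʃ/.
Syllabifying with onset maximization leaves /ʃ/ stranded (at most one coda consonant is licensed; onsets may contain at most 2 consonants).
Each unlicensed consonant is deleted: /ʃ/.

hɔʔil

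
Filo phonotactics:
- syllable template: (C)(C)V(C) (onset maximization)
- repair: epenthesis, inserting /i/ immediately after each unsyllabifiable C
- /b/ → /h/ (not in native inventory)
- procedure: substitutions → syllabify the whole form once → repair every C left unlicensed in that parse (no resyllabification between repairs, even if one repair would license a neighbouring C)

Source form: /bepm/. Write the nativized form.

Substitution: /b/ → /h/, giving /hepm/.
Under (C)(C)V(C), the unsyllabifiable consonants are /m/ (at most one coda consonant is licensed; onsets may contain at most 2 consonants).
Each unlicensed consonant becomes the onset of a new syllable: /m/ → /mi/.

hepmi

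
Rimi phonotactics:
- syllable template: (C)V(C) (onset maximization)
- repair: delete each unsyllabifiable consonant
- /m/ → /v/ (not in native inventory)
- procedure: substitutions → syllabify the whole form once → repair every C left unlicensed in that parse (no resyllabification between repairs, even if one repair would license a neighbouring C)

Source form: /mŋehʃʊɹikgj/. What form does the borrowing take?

ŋehʃʊɹik

Substitution: /m/ → /v/, giving /vŋehʃʊɹikgj/.
The consonants /v/, /g/, /j/ cannot be parsed into a legal (C)V(C) syllable (at most one coda consonant is licensed; onsets are limited to one consonant).
Each unlicensed consonant is deleted: /v/, /g/, /j/.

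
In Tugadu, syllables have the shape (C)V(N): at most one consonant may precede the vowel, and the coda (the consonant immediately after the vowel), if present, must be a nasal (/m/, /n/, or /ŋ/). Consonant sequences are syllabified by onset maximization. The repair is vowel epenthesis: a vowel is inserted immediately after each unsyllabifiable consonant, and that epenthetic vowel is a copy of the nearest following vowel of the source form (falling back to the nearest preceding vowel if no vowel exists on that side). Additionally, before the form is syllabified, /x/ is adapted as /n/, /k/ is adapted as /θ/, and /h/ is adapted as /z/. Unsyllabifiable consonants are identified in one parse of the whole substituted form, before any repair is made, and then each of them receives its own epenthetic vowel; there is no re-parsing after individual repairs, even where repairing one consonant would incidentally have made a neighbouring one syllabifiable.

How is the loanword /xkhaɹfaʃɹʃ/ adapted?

naθazaɹafaʃaɹaʃa

Substitution: /x/ → /n/, /k/ → /θ/, /h/ → /z/, giving /nθzaɹfaʃɹʃ/.
Syllabifying with onset maximization leaves /n/, /θ/, /ɹ/, /ʃ/, /ɹ/, /ʃ/ stranded (only a nasal (/m/, /n/, or /ŋ/) is licensed in coda position; onsets are limited to one consonant).
Epenthesis after each stranded consonant: /n/ → /na/, /θ/ → /θa/, /ɹ/ → /ɹa/, /ʃ/ → /ʃa/, /ɹ/ → /ɹa/, /ʃ/ → /ʃa/.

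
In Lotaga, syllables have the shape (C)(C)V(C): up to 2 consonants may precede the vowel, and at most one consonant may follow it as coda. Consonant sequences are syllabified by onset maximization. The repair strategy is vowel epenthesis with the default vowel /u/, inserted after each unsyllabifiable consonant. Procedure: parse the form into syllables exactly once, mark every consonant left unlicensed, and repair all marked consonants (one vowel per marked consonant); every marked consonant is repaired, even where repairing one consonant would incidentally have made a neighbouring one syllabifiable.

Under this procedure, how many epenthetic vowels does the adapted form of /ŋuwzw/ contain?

2

The unsyllabifiable consonants are /z/, /w/; each receives one epenthetic vowel.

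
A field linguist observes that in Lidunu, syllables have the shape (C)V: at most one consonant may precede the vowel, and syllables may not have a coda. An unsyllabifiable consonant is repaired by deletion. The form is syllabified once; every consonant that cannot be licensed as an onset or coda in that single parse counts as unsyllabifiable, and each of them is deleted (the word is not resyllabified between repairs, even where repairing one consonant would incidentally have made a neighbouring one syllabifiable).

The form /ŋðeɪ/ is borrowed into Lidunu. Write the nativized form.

ðeɪ

Under (C)V, the unsyllabifiable consonants are /ŋ/ (no codas are permitted; onsets are limited to one consonant).
Deleting the stranded consonants removes /ŋ/.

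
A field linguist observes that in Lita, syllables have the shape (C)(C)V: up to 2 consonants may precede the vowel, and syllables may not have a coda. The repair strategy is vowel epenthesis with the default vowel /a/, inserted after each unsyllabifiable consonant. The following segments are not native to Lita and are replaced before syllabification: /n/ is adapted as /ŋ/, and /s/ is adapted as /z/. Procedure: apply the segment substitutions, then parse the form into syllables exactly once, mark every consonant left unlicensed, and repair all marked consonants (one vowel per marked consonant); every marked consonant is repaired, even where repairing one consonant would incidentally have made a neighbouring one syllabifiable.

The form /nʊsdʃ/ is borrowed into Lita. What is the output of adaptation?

Substitution: /n/ → /ŋ/, /s/ → /z/, giving /ŋʊzdʃ/.
The consonants /z/, /d/, /ʃ/ cannot be parsed into a legal (C)(C)V syllable (no codas are permitted; onsets may contain at most 2 consonants).
Each unlicensed consonant becomes the onset of a new syllable: /z/ → /za/, /d/ → /da/, /ʃ/ → /ʃa/.

ŋʊzadaʃa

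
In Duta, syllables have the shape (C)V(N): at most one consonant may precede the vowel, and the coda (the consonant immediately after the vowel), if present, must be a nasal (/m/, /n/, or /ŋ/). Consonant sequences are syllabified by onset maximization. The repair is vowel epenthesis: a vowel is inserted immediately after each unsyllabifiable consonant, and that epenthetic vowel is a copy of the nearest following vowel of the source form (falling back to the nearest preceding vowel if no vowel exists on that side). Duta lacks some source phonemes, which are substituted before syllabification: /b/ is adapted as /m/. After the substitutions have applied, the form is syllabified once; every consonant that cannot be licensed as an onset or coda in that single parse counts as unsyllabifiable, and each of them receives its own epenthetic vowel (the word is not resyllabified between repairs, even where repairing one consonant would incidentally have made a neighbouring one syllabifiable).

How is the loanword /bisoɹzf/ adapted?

misoɹozofo

Substitution: /b/ → /m/, giving /misoɹzf/.
The consonants /ɹ/, /z/, /f/ cannot be parsed into a legal (C)V(N) syllable (only a nasal (/m/, /n/, or /ŋ/) is licensed in coda position; onsets are limited to one consonant).
Inserting the epenthetic vowel yields /ɹ/ → /ɹo/, /z/ → /zo/, /f/ → /fo/.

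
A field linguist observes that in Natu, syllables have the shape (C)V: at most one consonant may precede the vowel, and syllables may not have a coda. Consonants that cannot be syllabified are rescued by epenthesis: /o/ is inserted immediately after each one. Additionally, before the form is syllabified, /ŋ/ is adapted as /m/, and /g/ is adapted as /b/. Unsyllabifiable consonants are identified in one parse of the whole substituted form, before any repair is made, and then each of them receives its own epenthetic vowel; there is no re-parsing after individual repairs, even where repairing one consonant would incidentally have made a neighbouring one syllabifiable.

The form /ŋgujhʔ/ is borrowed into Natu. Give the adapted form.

mobujohoʔo

Substitution: /ŋ/ → /m/, /g/ → /b/, giving /mbujhʔ/.
Syllabifying with onset maximization leaves /m/, /j/, /h/, /ʔ/ stranded (no codas are permitted; onsets are limited to one consonant).
Epenthesis after each stranded consonant: /m/ → /mo/, /j/ → /jo/, /h/ → /ho/, /ʔ/ → /ʔo/.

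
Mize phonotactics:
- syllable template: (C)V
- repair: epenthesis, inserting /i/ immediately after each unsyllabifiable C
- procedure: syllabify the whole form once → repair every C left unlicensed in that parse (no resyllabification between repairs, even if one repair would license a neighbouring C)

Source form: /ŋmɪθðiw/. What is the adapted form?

The consonants /ŋ/, /θ/, /w/ cannot be parsed into a legal (C)V syllable (no codas are permitted; onsets are limited to one consonant).
Epenthesis after each stranded consonant: /ŋ/ → /ŋi/, /θ/ → /θi/, /w/ → /wi/.

ŋimɪθiðiwi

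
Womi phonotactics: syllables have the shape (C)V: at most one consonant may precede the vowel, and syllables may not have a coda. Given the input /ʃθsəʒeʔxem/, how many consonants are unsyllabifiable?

4

The consonants /ʃ/, /θ/, /ʔ/, /m/ cannot be parsed into a legal (C)V syllable (no codas are permitted; onsets are limited to one consonant).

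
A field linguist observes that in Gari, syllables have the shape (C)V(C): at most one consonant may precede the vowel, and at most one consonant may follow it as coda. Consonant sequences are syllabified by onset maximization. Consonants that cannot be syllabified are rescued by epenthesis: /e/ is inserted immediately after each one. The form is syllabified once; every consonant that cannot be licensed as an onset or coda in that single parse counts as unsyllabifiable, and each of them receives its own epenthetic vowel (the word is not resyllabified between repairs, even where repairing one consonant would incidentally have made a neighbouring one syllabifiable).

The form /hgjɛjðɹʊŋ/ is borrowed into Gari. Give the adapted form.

hegejɛjðeɹʊŋ

The consonants /h/, /g/, /ð/ cannot be parsed into a legal (C)V(C) syllable (at most one coda consonant is licensed; onsets are limited to one consonant).
Inserting the epenthetic vowel yields /h/ → /he/, /g/ → /ge/, /ð/ → /ðe/.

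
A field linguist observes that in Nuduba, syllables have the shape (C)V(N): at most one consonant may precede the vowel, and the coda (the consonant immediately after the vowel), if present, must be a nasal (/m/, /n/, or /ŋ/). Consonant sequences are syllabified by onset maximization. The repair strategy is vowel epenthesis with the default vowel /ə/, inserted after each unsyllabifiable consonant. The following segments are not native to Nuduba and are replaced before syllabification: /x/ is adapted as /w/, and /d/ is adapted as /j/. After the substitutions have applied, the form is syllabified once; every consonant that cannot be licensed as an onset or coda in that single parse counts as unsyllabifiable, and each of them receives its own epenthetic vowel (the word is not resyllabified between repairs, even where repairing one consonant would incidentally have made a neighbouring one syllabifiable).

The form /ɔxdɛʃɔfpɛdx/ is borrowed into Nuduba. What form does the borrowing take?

Substitution: /x/ → /w/, /d/ → /j/, giving /ɔwjɛʃɔfpɛjw/.
Syllabifying with onset maximization leaves /w/, /f/, /j/, /w/ stranded (only a nasal (/m/, /n/, or /ŋ/) is licensed in coda position; onsets are limited to one consonant).
Epenthesis after each stranded consonant: /w/ → /wə/, /f/ → /fə/, /j/ → /jə/, /w/ → /wə/.

ɔwəjɛʃɔfəpɛjəwə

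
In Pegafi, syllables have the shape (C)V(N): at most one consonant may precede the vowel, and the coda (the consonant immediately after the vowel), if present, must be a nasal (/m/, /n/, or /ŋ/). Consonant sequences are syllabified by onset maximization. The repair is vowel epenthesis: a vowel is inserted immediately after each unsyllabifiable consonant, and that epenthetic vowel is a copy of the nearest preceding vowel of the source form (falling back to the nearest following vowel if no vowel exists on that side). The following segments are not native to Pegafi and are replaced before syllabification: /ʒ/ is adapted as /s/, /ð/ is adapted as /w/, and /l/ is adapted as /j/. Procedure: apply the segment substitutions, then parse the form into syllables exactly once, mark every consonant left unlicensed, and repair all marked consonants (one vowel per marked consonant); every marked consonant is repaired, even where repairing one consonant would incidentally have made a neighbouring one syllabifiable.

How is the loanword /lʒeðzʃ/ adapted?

jesewezeʃe

Substitution: /l/ → /j/, /ʒ/ → /s/, /ð/ → /w/, giving /jsewzʃ/.
The consonants /j/, /w/, /z/, /ʃ/ cannot be parsed into a legal (C)V(N) syllable (only a nasal (/m/, /n/, or /ŋ/) is licensed in coda position; onsets are limited to one consonant).
Inserting the epenthetic vowel yields /j/ → /je/, /w/ → /we/, /z/ → /ze/, /ʃ/ → /ʃe/.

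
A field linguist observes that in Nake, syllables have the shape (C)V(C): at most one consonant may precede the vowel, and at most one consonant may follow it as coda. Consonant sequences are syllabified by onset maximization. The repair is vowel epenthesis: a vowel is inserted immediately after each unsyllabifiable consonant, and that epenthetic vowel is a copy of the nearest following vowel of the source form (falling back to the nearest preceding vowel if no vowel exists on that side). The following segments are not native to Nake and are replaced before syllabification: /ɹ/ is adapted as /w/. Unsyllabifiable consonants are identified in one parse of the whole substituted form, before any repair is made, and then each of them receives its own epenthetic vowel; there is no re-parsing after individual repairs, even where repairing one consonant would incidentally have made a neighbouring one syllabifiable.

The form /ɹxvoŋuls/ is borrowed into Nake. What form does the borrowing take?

woxovoŋulsu

Substitution: /ɹ/ → /w/, giving /wxvoŋuls/.
Syllabifying with onset maximization leaves /w/, /x/, /s/ stranded (at most one coda consonant is licensed; onsets are limited to one consonant).
Epenthesis after each stranded consonant: /w/ → /wo/, /x/ → /xo/, /s/ → /su/.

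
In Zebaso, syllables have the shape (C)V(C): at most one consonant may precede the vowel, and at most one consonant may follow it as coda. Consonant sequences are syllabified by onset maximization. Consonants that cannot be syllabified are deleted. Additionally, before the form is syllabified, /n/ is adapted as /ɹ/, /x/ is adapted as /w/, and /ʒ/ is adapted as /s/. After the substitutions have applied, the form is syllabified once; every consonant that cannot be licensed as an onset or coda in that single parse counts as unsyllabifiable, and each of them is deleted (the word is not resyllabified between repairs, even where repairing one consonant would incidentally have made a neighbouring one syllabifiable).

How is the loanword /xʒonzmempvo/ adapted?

soɹmemvo

Substitution: /x/ → /w/, /ʒ/ → /s/, /n/ → /ɹ/, giving /wsoɹzmempvo/.
The consonants /w/, /z/, /p/ cannot be parsed into a legal (C)V(C) syllable (at most one coda consonant is licensed; onsets are limited to one consonant).
Each unlicensed consonant is deleted: /w/, /z/, /p/.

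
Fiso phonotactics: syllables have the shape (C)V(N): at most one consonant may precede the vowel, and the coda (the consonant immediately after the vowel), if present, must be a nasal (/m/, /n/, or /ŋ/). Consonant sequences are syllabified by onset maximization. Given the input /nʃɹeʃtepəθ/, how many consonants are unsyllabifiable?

4

The consonants /n/, /ʃ/, /ʃ/, /θ/ cannot be parsed into a legal (C)V(N) syllable (only a nasal (/m/, /n/, or /ŋ/) is licensed in coda position; onsets are limited to one consonant).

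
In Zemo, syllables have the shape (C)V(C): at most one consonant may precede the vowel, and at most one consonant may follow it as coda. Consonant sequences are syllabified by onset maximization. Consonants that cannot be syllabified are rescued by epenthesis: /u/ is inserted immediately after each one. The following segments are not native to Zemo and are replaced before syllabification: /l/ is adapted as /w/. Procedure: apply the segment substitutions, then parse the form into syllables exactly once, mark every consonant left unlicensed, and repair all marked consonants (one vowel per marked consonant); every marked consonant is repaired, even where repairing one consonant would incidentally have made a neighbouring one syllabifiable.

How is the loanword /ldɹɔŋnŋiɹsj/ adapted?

Substitution: /l/ → /w/, giving /wdɹɔŋnŋiɹsj/.
Syllabifying with onset maximization leaves /w/, /d/, /n/, /s/, /j/ stranded (at most one coda consonant is licensed; onsets are limited to one consonant).
Inserting the epenthetic vowel yields /w/ → /wu/, /d/ → /du/, /n/ → /nu/, /s/ → /su/, /j/ → /ju/.

wuduɹɔŋnuŋiɹsuju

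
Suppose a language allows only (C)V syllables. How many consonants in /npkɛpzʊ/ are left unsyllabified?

3

Syllabifying with onset maximization leaves /n/, /p/, /p/ stranded (no codas are permitted; onsets are limited to one consonant).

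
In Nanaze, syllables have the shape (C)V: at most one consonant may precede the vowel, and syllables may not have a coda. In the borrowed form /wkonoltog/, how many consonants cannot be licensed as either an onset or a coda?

3

The consonants /w/, /l/, /g/ cannot be parsed into a legal (C)V syllable (no codas are permitted; onsets are limited to one consonant).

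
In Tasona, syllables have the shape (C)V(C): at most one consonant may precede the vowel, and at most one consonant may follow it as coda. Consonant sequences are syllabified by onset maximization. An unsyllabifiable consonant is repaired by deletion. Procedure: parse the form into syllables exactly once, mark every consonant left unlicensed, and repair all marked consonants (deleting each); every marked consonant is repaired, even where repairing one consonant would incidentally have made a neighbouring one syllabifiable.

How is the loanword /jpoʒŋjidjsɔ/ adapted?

Syllabifying with onset maximization leaves /j/, /ŋ/, /j/ stranded (at most one coda consonant is licensed; onsets are limited to one consonant).
Each unlicensed consonant is deleted: /j/, /ŋ/, /j/.

poʒjidsɔ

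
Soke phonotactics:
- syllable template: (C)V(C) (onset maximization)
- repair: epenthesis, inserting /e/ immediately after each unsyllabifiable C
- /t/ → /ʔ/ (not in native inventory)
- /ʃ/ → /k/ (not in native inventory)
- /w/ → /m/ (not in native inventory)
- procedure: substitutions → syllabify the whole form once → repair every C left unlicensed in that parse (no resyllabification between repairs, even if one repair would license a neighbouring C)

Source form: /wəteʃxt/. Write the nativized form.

Substitution: /w/ → /m/, /t/ → /ʔ/, /ʃ/ → /k/, giving /məʔekxʔ/.
The consonants /x/, /ʔ/ cannot be parsed into a legal (C)V(C) syllable (at most one coda consonant is licensed; onsets are limited to one consonant).
Inserting the epenthetic vowel yields /x/ → /xe/, /ʔ/ → /ʔe/.

məʔekxeʔe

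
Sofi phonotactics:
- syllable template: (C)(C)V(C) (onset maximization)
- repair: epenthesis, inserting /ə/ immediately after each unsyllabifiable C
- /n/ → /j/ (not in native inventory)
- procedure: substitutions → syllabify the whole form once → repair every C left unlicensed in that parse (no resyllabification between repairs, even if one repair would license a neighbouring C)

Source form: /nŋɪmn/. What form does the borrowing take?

jŋɪmjə

Substitution: /n/ → /j/, giving /jŋɪmj/.
Syllabifying with onset maximization leaves /j/ stranded (at most one coda consonant is licensed; onsets may contain at most 2 consonants).
Each unlicensed consonant becomes the onset of a new syllable: /j/ → /jə/.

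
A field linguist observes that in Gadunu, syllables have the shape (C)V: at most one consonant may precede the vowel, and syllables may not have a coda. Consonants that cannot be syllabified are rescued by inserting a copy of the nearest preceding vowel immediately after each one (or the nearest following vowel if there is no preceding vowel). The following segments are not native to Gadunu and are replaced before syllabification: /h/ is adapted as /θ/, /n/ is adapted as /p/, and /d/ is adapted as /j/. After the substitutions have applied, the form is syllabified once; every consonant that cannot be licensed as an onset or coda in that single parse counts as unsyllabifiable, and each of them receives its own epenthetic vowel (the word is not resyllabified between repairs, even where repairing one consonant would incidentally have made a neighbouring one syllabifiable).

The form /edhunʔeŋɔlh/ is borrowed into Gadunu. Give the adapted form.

Substitution: /d/ → /j/, /h/ → /θ/, /n/ → /p/, giving /ejθupʔeŋɔlθ/.
Under (C)V, the unsyllabifiable consonants are /j/, /p/, /l/, /θ/ (no codas are permitted; onsets are limited to one consonant).
Epenthesis after each stranded consonant: /j/ → /je/, /p/ → /pu/, /l/ → /lɔ/, /θ/ → /θɔ/.

ejeθupuʔeŋɔlɔθɔ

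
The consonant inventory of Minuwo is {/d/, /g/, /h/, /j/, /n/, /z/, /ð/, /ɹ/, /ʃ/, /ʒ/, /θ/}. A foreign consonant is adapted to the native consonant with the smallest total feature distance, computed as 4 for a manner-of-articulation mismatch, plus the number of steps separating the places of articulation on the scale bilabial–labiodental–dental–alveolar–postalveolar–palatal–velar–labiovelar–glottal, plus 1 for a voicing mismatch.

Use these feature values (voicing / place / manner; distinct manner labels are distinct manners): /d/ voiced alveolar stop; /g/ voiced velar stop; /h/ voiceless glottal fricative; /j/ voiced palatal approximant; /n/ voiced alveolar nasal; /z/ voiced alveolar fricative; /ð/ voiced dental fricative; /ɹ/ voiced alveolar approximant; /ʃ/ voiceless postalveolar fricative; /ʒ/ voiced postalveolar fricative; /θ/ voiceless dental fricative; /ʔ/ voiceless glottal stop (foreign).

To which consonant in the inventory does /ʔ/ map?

/g/ is closest: same manner (stop), place distance 2 (glottal→velar), voicing differs (+1); total 3. Next closest is /h/ at distance 4.

g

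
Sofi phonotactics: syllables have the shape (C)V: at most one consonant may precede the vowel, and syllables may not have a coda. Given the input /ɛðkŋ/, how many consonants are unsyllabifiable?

Syllabifying with onset maximization leaves /ð/, /k/, /ŋ/ stranded (no codas are permitted; onsets are limited to one consonant).

3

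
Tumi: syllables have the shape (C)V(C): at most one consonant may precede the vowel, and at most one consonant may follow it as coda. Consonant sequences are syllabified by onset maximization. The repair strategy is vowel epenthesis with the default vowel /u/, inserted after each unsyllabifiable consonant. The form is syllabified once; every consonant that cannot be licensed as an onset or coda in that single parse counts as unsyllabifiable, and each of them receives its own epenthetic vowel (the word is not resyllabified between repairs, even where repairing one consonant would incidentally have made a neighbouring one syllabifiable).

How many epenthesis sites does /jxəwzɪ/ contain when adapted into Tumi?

1

The unsyllabifiable consonants are /j/; each receives one epenthetic vowel.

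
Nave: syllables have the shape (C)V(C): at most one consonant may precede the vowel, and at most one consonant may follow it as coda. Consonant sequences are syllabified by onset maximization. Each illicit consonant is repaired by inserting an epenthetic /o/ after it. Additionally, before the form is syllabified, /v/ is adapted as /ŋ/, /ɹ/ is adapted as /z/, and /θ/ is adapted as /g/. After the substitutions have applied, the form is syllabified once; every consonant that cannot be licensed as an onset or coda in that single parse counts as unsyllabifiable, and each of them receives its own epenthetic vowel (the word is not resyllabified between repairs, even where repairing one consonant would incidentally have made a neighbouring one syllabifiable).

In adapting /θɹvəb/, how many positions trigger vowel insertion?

After substitution the input is /gzŋəb/.
The unsyllabifiable consonants are /g/, /z/; each receives one epenthetic vowel.

2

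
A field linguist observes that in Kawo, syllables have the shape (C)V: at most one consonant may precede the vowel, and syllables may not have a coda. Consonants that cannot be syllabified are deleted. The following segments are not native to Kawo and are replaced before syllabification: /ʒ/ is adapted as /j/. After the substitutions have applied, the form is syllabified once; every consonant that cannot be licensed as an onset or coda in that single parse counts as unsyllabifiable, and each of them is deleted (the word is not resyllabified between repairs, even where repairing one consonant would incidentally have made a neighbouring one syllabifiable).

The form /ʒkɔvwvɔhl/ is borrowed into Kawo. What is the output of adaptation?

kɔvɔ

Substitution: /ʒ/ → /j/, giving /jkɔvwvɔhl/.
Under (C)V, the unsyllabifiable consonants are /j/, /v/, /w/, /h/, /l/ (no codas are permitted; onsets are limited to one consonant).
Each unlicensed consonant is deleted: /j/, /v/, /w/, /h/, /l/.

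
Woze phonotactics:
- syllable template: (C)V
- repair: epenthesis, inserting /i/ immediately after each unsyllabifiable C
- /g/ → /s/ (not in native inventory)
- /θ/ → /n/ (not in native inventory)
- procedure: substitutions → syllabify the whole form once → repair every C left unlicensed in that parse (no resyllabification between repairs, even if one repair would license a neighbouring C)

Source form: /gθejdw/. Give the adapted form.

sinejidiwi

Substitution: /g/ → /s/, /θ/ → /n/, giving /snejdw/.
Syllabifying with onset maximization leaves /s/, /j/, /d/, /w/ stranded (no codas are permitted; onsets are limited to one consonant).
Each unlicensed consonant becomes the onset of a new syllable: /s/ → /si/, /j/ → /ji/, /d/ → /di/, /w/ → /wi/.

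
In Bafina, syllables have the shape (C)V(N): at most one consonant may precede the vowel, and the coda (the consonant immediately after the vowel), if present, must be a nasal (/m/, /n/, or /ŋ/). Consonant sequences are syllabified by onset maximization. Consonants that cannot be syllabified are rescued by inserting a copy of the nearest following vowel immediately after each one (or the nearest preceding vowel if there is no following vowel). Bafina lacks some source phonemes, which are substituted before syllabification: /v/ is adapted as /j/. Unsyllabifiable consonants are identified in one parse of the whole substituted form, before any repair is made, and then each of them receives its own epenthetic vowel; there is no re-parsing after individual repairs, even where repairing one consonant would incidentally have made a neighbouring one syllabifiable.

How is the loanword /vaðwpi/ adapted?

Substitution: /v/ → /j/, giving /jaðwpi/.
The consonants /ð/, /w/ cannot be parsed into a legal (C)V(N) syllable (only a nasal (/m/, /n/, or /ŋ/) is licensed in coda position; onsets are limited to one consonant).
Inserting the epenthetic vowel yields /ð/ → /ði/, /w/ → /wi/.

jaðiwipi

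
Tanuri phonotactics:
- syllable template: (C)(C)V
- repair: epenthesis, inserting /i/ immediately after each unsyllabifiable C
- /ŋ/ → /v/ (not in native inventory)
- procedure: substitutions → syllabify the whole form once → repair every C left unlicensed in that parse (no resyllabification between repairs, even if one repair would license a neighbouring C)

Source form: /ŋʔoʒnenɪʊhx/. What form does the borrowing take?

Substitution: /ŋ/ → /v/, giving /vʔoʒnenɪʊhx/.
Under (C)(C)V, the unsyllabifiable consonants are /h/, /x/ (no codas are permitted; onsets may contain at most 2 consonants).
Epenthesis after each stranded consonant: /h/ → /hi/, /x/ → /xi/.

vʔoʒnenɪʊhixi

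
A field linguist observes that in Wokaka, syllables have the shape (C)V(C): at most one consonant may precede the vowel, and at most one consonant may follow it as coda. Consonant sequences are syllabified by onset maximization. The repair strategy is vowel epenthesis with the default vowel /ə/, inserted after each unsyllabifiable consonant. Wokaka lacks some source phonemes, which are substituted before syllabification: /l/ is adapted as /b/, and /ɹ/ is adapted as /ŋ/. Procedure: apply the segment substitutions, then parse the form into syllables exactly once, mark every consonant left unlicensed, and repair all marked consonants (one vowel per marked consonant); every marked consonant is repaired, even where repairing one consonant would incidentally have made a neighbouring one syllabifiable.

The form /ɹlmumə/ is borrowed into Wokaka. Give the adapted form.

Substitution: /ɹ/ → /ŋ/, /l/ → /b/, giving /ŋbmumə/.
Syllabifying with onset maximization leaves /ŋ/, /b/ stranded (at most one coda consonant is licensed; onsets are limited to one consonant).
Inserting the epenthetic vowel yields /ŋ/ → /ŋə/, /b/ → /bə/.

ŋəbəmumə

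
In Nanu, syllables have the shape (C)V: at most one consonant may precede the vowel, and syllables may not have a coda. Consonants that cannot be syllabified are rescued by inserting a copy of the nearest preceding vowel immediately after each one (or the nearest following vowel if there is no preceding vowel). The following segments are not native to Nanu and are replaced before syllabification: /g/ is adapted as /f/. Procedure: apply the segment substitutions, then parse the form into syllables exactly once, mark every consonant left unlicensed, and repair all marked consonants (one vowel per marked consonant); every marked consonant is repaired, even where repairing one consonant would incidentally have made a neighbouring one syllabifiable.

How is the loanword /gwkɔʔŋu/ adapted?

Substitution: /g/ → /f/, giving /fwkɔʔŋu/.
Under (C)V, the unsyllabifiable consonants are /f/, /w/, /ʔ/ (no codas are permitted; onsets are limited to one consonant).
Inserting the epenthetic vowel yields /f/ → /fɔ/, /w/ → /wɔ/, /ʔ/ → /ʔɔ/.

fɔwɔkɔʔɔŋu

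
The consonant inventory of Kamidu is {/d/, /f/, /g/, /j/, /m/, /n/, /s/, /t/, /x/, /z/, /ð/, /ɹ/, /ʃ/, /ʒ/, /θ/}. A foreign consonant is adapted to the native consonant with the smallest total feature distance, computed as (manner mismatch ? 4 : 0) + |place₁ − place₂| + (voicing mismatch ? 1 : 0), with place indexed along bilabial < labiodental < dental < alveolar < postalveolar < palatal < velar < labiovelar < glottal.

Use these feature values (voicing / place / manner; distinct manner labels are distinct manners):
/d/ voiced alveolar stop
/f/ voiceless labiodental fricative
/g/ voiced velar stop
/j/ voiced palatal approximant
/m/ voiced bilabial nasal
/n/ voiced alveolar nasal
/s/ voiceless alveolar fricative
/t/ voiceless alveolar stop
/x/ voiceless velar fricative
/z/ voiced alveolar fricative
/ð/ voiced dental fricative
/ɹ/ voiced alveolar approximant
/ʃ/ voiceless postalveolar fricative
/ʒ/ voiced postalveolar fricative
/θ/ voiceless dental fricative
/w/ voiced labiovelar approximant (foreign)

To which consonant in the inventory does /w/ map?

/j/ is closest: same manner (approximant), place distance 2 (labiovelar→palatal), same voicing; total 2. Next closest is /ɹ/ at distance 4.

j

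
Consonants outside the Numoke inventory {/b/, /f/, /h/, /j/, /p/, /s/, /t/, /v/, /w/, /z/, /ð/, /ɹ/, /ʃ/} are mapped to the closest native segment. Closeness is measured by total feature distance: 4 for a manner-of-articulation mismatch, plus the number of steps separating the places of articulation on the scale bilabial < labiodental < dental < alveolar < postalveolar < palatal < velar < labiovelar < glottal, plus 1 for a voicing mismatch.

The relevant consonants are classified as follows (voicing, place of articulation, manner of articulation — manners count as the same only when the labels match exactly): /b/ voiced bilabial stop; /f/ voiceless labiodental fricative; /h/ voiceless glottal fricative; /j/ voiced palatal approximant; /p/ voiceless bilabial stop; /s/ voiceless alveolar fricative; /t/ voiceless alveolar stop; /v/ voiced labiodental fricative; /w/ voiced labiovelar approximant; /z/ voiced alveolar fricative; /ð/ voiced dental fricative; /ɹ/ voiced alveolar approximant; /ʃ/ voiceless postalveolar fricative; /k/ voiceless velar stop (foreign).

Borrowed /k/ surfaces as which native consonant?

/t/ is closest: same manner (stop), place distance 3 (velar→alveolar), same voicing; total 3. Next closest is /h/ at distance 6.

t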